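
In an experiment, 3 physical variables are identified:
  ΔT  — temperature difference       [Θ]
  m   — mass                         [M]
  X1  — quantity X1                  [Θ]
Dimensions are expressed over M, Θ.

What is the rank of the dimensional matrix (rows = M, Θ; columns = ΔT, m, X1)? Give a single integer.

2

Write exponents as rows M,Θ / cols ΔT,m,X1:
  M: [ 0  1  0]
  Θ: [ 1  0  1]
Row reduction gives pivot columns ΔT,m; rank = 2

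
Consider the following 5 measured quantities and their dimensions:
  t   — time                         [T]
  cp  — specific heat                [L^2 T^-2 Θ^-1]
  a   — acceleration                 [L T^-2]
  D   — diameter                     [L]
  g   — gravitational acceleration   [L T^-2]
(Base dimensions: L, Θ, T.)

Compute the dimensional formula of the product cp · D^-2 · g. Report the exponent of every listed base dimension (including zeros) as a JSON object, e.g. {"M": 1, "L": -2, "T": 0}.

{"L": 1, "Θ": -1, "T": -4}

Exponent matrix [L,Θ,T] × [t,cp,a,D,g]:
  L: [ 0  2  1  1  1]
  Θ: [ 0 -1  0  0  0]
  T: [ 1 -2 -2  0 -2]
  [L]: (1)·2+(-2)·1+(1)·1 = 1
  [Θ]: (1)·-1+(-2)·0+(1)·0 = -1
  [T]: (1)·-2+(-2)·0+(1)·-2 = -4
⇒ L Θ^-1 T^-4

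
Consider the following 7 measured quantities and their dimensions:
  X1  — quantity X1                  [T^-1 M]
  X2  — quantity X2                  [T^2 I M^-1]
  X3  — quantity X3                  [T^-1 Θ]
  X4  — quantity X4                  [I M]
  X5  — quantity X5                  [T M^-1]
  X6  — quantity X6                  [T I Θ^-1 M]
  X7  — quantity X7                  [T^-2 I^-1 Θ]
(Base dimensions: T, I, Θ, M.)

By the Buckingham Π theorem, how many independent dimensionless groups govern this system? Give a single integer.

4

Dimensional matrix (T×I×Θ×M by X1×X2×X3×X4×X5×X6×X7):
  T: [-1  2 -1  0  1  1 -2]
  I: [ 0  1  0  1  0  1 -1]
  Θ: [ 0  0  1  0  0 -1  1]
  M: [ 1 -1  0  1 -1  1  0]
RREF → pivots at {X1,X2,X3} ⇒ r = 3
Π count = n − r = 7 − 3 = 4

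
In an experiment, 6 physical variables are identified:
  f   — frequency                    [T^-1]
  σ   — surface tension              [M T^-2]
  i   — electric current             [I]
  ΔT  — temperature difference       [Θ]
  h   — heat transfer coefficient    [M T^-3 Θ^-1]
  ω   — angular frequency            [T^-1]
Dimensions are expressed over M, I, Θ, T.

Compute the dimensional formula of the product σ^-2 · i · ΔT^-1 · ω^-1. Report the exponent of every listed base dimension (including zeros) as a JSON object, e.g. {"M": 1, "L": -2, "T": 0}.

{"M": -2, "I": 1, "Θ": -1, "T": 5}

Dimensional matrix (M×I×Θ×T by f×σ×i×ΔT×h×ω):
  M: [ 0  1  0  0  1  0]
  I: [ 0  0  1  0  0  0]
  Θ: [ 0  0  0  1 -1  0]
  T: [-1 -2  0  0 -3 -1]
  [M]: (-2)·1+(1)·0+(-1)·0+(-1)·0 = -2
  [I]: (-2)·0+(1)·1+(-1)·0+(-1)·0 = 1
  [Θ]: (-2)·0+(1)·0+(-1)·1+(-1)·0 = -1
  [T]: (-2)·-2+(1)·0+(-1)·0+(-1)·-1 = 5
⇒ M^-2 I Θ^-1 T^5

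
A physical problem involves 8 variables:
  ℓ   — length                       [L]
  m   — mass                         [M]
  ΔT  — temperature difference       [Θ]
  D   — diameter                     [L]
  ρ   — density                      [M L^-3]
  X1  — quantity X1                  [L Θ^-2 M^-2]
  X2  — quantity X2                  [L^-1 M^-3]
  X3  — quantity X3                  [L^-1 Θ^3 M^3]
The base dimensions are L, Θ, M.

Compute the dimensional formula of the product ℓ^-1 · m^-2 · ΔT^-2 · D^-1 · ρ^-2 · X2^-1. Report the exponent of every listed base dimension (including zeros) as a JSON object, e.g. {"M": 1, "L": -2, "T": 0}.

{"L": 5, "Θ": -2, "M": -1}

Write exponents as rows L,Θ,M / cols ℓ,m,ΔT,D,ρ,X1,X2,X3:
  L: [ 1  0  0  1 -3  1 -1 -1]
  Θ: [ 0  0  1  0  0 -2  0  3]
  M: [ 0  1  0  0  1 -2 -3  3]
  [L]: (-1)·1+(-2)·0+(-2)·0+(-1)·1+(-2)·-3+(-1)·-1 = 5
  [Θ]: (-1)·0+(-2)·0+(-2)·1+(-1)·0+(-2)·0+(-1)·0 = -2
  [M]: (-1)·0+(-2)·1+(-2)·0+(-1)·0+(-2)·1+(-1)·-3 = -1
⇒ L^5 Θ^-2 M^-1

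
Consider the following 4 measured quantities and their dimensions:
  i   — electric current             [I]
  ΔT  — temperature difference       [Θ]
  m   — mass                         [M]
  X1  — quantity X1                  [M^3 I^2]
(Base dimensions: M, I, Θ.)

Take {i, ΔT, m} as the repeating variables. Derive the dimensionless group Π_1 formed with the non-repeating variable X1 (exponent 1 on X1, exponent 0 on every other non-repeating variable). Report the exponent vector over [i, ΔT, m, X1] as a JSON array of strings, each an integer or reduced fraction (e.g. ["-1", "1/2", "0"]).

Write exponents as rows M,I,Θ / cols i,ΔT,m,X1:
  M: [ 0  0  1  3]
  I: [ 1  0  0  2]
  Θ: [ 0  1  0  0]
Row reduction gives pivot columns i,ΔT,m; rank = 3
Pivot set = {i,ΔT,m}, free = {X1}
RREF:
  r0: [   1    0    0    2]
  r1: [   0    1    0    0]
  r2: [   0    0    1    3]
Fix exponent of X1 at 1; solve each RREF row for its pivot's exponent:
  r0: exp(i) + (2)·1 = 0 ⇒ exp(i) = -2
  r1: exp(ΔT) + (0)·1 = 0 ⇒ exp(ΔT) = 0
  r2: exp(m) + (3)·1 = 0 ⇒ exp(m) = -3
Π_1 = i^-2 · m^-3 · X1

["-2", "0", "-3", "1"]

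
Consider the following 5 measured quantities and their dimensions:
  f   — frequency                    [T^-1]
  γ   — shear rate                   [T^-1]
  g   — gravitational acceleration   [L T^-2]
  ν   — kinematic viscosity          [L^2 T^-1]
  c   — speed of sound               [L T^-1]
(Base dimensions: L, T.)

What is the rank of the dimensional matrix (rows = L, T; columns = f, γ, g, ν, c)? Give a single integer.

2

Write exponents as rows L,T / cols f,γ,g,ν,c:
  L: [ 0  0  1  2  1]
  T: [-1 -1 -2 -1 -1]
Echelon form has 2 nonzero rows (pivots: f,g)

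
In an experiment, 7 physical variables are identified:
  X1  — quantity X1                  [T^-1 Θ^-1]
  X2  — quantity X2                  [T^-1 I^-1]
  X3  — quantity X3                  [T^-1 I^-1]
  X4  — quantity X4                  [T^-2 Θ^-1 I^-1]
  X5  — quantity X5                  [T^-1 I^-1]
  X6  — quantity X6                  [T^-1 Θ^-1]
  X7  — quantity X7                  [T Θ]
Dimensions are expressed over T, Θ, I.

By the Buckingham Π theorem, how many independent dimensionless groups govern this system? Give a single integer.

5

Dimensional matrix (T×Θ×I by X1×X2×X3×X4×X5×X6×X7):
  T: [-1 -1 -1 -2 -1 -1  1]
  Θ: [-1  0  0 -1  0 -1  1]
  I: [ 0 -1 -1 -1 -1  0  0]
RREF → pivots at {X1,X2} ⇒ r = 2
Π count = n − r = 7 − 2 = 5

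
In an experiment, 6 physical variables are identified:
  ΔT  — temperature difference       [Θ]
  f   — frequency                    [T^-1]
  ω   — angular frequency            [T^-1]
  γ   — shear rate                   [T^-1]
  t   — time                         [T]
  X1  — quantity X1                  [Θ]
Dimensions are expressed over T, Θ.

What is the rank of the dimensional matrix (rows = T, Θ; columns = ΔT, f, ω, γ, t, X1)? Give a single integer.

Dimensional matrix (T×Θ by ΔT×f×ω×γ×t×X1):
  T: [ 0 -1 -1 -1  1  0]
  Θ: [ 1  0  0  0  0  1]
RREF → pivots at {ΔT,f} ⇒ r = 2

2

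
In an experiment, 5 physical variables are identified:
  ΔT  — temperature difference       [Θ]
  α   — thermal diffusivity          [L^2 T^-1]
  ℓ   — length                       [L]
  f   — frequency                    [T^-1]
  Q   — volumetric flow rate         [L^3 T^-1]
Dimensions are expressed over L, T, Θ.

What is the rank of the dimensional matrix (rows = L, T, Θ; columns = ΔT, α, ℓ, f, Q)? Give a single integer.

3

Write exponents as rows L,T,Θ / cols ΔT,α,ℓ,f,Q:
  L: [ 0  2  1  0  3]
  T: [ 0 -1  0 -1 -1]
  Θ: [ 1  0  0  0  0]
Row reduction gives pivot columns ΔT,α,ℓ; rank = 3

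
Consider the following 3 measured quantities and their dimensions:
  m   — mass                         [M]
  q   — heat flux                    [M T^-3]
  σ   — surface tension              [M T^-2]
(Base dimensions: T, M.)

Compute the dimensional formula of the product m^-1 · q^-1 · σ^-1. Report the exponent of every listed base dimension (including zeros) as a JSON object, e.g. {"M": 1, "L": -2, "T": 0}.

Dimensional matrix (T×M by m×q×σ):
  T: [ 0 -3 -2]
  M: [ 1  1  1]
  [T]: (-1)·0+(-1)·-3+(-1)·-2 = 5
  [M]: (-1)·1+(-1)·1+(-1)·1 = -3
⇒ T^5 M^-3

{"T": 5, "M": -3}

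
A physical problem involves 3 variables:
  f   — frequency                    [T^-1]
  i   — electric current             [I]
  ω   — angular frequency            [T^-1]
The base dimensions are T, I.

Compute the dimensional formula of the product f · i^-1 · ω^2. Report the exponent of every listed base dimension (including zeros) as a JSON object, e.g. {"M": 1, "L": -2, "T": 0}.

{"T": -3, "I": -1}

Dimensional matrix (T×I by f×i×ω):
  T: [-1  0 -1]
  I: [ 0  1  0]
  [T]: (1)·-1+(-1)·0+(2)·-1 = -3
  [I]: (1)·0+(-1)·1+(2)·0 = -1
⇒ T^-3 I^-1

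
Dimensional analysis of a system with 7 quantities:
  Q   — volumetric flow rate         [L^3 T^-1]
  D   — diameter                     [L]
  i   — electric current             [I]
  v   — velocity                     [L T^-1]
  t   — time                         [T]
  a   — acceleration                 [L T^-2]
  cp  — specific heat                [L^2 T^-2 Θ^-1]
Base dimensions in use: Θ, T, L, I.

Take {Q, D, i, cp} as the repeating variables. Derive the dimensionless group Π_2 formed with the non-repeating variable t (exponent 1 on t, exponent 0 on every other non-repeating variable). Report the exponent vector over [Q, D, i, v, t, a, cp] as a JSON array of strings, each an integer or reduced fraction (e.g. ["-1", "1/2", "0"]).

["1", "-3", "0", "0", "1", "0", "0"]

Dimensional matrix (Θ×T×L×I by Q×D×i×v×t×a×cp):
  Θ: [ 0  0  0  0  0  0 -1]
  T: [-1  0  0 -1  1 -2 -2]
  L: [ 3  1  0  1  0  1  2]
  I: [ 0  0  1  0  0  0  0]
RREF → pivots at {Q,D,i,cp} ⇒ r = 4
Pivot set = {Q,D,i,cp}, free = {v,t,a}
RREF:
  r0: [   1    0    0    1   -1    2    0]
  r1: [   0    1    0   -2    3   -5    0]
  r2: [   0    0    1    0    0    0    0]
  r3: [   0    0    0    0    0    0    1]
Fix exponent of t at 1, v at 0, a at 0; solve each RREF row for its pivot's exponent:
  r0: exp(Q) + (-1)·1 = 0 ⇒ exp(Q) = 1
  r1: exp(D) + (3)·1 = 0 ⇒ exp(D) = -3
  r2: exp(i) + (0)·1 = 0 ⇒ exp(i) = 0
  r3: exp(cp) + (0)·1 = 0 ⇒ exp(cp) = 0
Π_2 = Q · D^-3 · t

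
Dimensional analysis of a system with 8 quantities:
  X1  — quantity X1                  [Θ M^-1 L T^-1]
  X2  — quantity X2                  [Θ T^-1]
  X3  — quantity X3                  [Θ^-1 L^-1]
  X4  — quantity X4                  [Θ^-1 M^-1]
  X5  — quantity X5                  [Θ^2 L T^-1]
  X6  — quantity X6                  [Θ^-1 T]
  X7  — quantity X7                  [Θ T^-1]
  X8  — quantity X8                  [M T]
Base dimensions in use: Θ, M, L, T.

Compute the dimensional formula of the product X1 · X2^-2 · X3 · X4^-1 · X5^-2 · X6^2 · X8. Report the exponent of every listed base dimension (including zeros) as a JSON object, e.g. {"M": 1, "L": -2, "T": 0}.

Write exponents as rows Θ,M,L,T / cols X1,X2,X3,X4,X5,X6,X7,X8:
  Θ: [ 1  1 -1 -1  2 -1  1  0]
  M: [-1  0  0 -1  0  0  0  1]
  L: [ 1  0 -1  0  1  0  0  0]
  T: [-1 -1  0  0 -1  1 -1  1]
  [Θ]: (1)·1+(-2)·1+(1)·-1+(-1)·-1+(-2)·2+(2)·-1+(1)·0 = -7
  [M]: (1)·-1+(-2)·0+(1)·0+(-1)·-1+(-2)·0+(2)·0+(1)·1 = 1
  [L]: (1)·1+(-2)·0+(1)·-1+(-1)·0+(-2)·1+(2)·0+(1)·0 = -2
  [T]: (1)·-1+(-2)·-1+(1)·0+(-1)·0+(-2)·-1+(2)·1+(1)·1 = 6
⇒ Θ^-7 M L^-2 T^6

{"Θ": -7, "M": 1, "L": -2, "T": 6}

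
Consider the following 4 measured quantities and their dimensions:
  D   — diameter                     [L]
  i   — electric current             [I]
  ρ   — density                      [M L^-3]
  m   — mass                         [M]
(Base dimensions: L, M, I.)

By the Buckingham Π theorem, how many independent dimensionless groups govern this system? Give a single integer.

Exponent matrix [L,M,I] × [D,i,ρ,m]:
  L: [ 1  0 -3  0]
  M: [ 0  0  1  1]
  I: [ 0  1  0  0]
Row reduction gives pivot columns D,i,ρ; rank = 3
4 vars − rank 3 = 1 Π group

1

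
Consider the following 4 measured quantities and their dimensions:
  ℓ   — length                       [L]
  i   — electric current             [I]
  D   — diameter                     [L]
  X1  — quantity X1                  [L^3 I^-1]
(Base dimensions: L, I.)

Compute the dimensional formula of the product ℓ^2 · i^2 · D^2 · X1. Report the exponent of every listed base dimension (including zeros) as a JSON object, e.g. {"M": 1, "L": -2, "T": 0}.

{"L": 7, "I": 1}

Exponent matrix [L,I] × [ℓ,i,D,X1]:
  L: [ 1  0  1  3]
  I: [ 0  1  0 -1]
  [L]: (2)·1+(2)·0+(2)·1+(1)·3 = 7
  [I]: (2)·0+(2)·1+(2)·0+(1)·-1 = 1
⇒ L^7 I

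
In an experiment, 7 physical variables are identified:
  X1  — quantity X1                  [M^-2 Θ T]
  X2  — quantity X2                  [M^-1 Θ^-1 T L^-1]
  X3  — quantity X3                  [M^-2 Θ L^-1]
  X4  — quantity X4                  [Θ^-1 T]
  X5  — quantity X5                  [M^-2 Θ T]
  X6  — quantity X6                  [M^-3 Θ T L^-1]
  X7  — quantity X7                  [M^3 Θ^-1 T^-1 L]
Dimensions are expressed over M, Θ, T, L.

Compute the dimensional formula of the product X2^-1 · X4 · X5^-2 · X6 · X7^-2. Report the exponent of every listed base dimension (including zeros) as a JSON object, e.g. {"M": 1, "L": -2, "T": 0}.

Exponent matrix [M,Θ,T,L] × [X1,X2,X3,X4,X5,X6,X7]:
  M: [-2 -1 -2  0 -2 -3  3]
  Θ: [ 1 -1  1 -1  1  1 -1]
  T: [ 1  1  0  1  1  1 -1]
  L: [ 0 -1 -1  0  0 -1  1]
  [M]: (-1)·-1+(1)·0+(-2)·-2+(1)·-3+(-2)·3 = -4
  [Θ]: (-1)·-1+(1)·-1+(-2)·1+(1)·1+(-2)·-1 = 1
  [T]: (-1)·1+(1)·1+(-2)·1+(1)·1+(-2)·-1 = 1
  [L]: (-1)·-1+(1)·0+(-2)·0+(1)·-1+(-2)·1 = -2
⇒ M^-4 Θ T L^-2

{"M": -4, "Θ": 1, "T": 1, "L": -2}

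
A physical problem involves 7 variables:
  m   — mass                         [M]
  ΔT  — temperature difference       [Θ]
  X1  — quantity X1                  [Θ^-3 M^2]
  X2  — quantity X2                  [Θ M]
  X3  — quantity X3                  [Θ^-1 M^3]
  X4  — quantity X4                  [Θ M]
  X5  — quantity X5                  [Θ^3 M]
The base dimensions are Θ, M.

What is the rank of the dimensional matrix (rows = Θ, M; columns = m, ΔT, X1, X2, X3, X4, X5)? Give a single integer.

2

Write exponents as rows Θ,M / cols m,ΔT,X1,X2,X3,X4,X5:
  Θ: [ 0  1 -3  1 -1  1  3]
  M: [ 1  0  2  1  3  1  1]
Echelon form has 2 nonzero rows (pivots: m,ΔT)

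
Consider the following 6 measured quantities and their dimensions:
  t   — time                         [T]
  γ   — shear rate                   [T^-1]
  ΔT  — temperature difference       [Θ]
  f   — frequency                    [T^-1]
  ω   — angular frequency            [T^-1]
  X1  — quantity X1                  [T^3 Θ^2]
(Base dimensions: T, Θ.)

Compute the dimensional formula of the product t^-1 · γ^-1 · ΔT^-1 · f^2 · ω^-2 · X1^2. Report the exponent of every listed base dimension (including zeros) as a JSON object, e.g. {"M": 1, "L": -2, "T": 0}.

{"T": 6, "Θ": 3}

Exponent matrix [T,Θ] × [t,γ,ΔT,f,ω,X1]:
  T: [ 1 -1  0 -1 -1  3]
  Θ: [ 0  0  1  0  0  2]
  [T]: (-1)·1+(-1)·-1+(-1)·0+(2)·-1+(-2)·-1+(2)·3 = 6
  [Θ]: (-1)·0+(-1)·0+(-1)·1+(2)·0+(-2)·0+(2)·2 = 3
⇒ T^6 Θ^3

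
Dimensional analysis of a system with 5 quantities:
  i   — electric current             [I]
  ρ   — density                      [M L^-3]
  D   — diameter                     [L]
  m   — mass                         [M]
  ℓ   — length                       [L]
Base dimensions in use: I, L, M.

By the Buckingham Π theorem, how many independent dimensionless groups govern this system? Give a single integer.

2

Write exponents as rows I,L,M / cols i,ρ,D,m,ℓ:
  I: [ 1  0  0  0  0]
  L: [ 0 -3  1  0  1]
  M: [ 0  1  0  1  0]
Row reduction gives pivot columns i,ρ,D; rank = 3
5 vars − rank 3 = 2 Π groups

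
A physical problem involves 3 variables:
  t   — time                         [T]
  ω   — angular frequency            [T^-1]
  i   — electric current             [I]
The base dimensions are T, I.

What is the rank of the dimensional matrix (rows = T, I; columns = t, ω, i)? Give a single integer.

Exponent matrix [T,I] × [t,ω,i]:
  T: [ 1 -1  0]
  I: [ 0  0  1]
RREF → pivots at {t,i} ⇒ r = 2

2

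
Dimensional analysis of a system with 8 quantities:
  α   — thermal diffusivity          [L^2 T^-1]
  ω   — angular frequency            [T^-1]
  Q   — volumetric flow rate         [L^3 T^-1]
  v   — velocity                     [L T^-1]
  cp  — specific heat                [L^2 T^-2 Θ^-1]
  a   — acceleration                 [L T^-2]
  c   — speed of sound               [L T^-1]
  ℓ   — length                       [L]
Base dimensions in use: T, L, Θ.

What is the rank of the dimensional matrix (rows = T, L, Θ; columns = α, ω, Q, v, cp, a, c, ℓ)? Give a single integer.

3

Write exponents as rows T,L,Θ / cols α,ω,Q,v,cp,a,c,ℓ:
  T: [-1 -1 -1 -1 -2 -2 -1  0]
  L: [ 2  0  3  1  2  1  1  1]
  Θ: [ 0  0  0  0 -1  0  0  0]
Echelon form has 3 nonzero rows (pivots: α,ω,cp)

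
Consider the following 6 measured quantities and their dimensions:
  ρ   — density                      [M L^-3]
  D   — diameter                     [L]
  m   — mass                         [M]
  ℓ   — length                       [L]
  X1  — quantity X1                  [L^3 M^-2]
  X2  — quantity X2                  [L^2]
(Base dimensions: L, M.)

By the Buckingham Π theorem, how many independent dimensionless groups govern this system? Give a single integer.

4

Dimensional matrix (L×M by ρ×D×m×ℓ×X1×X2):
  L: [-3  1  0  1  3  2]
  M: [ 1  0  1  0 -2  0]
RREF → pivots at {ρ,D} ⇒ r = 2
n=6, r=2 ⇒ 4 dimensionless groups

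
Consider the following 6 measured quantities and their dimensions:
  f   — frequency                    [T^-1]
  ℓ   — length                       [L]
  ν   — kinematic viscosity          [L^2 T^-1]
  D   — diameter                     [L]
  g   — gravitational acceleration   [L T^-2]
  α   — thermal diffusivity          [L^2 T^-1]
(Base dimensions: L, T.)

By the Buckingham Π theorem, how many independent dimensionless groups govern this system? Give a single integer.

4

Dimensional matrix (L×T by f×ℓ×ν×D×g×α):
  L: [ 0  1  2  1  1  2]
  T: [-1  0 -1  0 -2 -1]
RREF → pivots at {f,ℓ} ⇒ r = 2
n=6, r=2 ⇒ 4 dimensionless groups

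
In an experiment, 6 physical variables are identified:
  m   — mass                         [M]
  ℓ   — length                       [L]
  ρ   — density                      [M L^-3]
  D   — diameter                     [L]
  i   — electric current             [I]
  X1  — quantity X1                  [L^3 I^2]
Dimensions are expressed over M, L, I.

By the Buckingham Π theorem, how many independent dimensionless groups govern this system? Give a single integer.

3

Write exponents as rows M,L,I / cols m,ℓ,ρ,D,i,X1:
  M: [ 1  0  1  0  0  0]
  L: [ 0  1 -3  1  0  3]
  I: [ 0  0  0  0  1  2]
Echelon form has 3 nonzero rows (pivots: m,ℓ,i)
n=6, r=3 ⇒ 3 dimensionless groups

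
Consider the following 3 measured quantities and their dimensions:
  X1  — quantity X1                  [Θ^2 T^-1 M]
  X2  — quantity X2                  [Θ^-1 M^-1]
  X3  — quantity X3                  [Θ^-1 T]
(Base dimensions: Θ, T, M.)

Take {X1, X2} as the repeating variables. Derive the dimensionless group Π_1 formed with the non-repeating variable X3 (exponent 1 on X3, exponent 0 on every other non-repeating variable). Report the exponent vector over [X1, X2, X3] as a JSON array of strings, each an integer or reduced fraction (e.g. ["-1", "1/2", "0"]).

Exponent matrix [Θ,T,M] × [X1,X2,X3]:
  Θ: [ 2 -1 -1]
  T: [-1  0  1]
  M: [ 1 -1  0]
Echelon form has 2 nonzero rows (pivots: X1,X2)
Pivot set = {X1,X2}, free = {X3}
RREF:
  r0: [   1    0   -1]
  r1: [   0    1   -1]
  r2: [   0    0    0]
Fix exponent of X3 at 1; solve each RREF row for its pivot's exponent:
  r0: exp(X1) + (-1)·1 = 0 ⇒ exp(X1) = 1
  r1: exp(X2) + (-1)·1 = 0 ⇒ exp(X2) = 1
Π_1 = X1 · X2 · X3

["1", "1", "1"]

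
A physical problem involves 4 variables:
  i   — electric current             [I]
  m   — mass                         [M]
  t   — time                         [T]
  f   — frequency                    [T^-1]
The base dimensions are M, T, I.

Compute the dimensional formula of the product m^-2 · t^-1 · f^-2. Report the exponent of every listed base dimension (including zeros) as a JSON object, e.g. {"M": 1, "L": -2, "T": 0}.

Dimensional matrix (M×T×I by i×m×t×f):
  M: [ 0  1  0  0]
  T: [ 0  0  1 -1]
  I: [ 1  0  0  0]
  [M]: (-2)·1+(-1)·0+(-2)·0 = -2
  [T]: (-2)·0+(-1)·1+(-2)·-1 = 1
  [I]: (-2)·0+(-1)·0+(-2)·0 = 0
⇒ M^-2 T

{"M": -2, "T": 1, "I": 0}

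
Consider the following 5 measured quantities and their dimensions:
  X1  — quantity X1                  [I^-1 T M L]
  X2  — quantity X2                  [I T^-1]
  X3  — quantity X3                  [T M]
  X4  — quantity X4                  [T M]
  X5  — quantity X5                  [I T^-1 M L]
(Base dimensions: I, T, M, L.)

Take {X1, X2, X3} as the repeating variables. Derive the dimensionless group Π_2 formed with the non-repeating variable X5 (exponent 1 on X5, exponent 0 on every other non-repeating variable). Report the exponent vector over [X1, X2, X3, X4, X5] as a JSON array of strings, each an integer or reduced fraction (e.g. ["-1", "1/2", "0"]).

Exponent matrix [I,T,M,L] × [X1,X2,X3,X4,X5]:
  I: [-1  1  0  0  1]
  T: [ 1 -1  1  1 -1]
  M: [ 1  0  1  1  1]
  L: [ 1  0  0  0  1]
RREF → pivots at {X1,X2,X3} ⇒ r = 3
Repeat: X1,X2,X3; free: X4,X5
RREF:
  r0: [   1    0    0    0    1]
  r1: [   0    1    0    0    2]
  r2: [   0    0    1    1    0]
  r3: [   0    0    0    0    0]
Fix exponent of X5 at 1, X4 at 0; solve each RREF row for its pivot's exponent:
  r0: exp(X1) + (1)·1 = 0 ⇒ exp(X1) = -1
  r1: exp(X2) + (2)·1 = 0 ⇒ exp(X2) = -2
  r2: exp(X3) + (0)·1 = 0 ⇒ exp(X3) = 0
Π_2 = X1^-1 · X2^-2 · X5

["-1", "-2", "0", "0", "1"]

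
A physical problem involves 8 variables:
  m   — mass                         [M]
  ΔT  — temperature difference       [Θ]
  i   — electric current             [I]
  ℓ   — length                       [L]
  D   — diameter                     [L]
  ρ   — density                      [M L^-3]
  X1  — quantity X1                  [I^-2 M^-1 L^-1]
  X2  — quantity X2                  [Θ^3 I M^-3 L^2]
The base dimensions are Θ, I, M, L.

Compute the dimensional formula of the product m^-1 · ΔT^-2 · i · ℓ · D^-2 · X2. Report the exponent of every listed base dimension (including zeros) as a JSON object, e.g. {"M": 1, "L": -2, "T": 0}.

Write exponents as rows Θ,I,M,L / cols m,ΔT,i,ℓ,D,ρ,X1,X2:
  Θ: [ 0  1  0  0  0  0  0  3]
  I: [ 0  0  1  0  0  0 -2  1]
  M: [ 1  0  0  0  0  1 -1 -3]
  L: [ 0  0  0  1  1 -3 -1  2]
  [Θ]: (-1)·0+(-2)·1+(1)·0+(1)·0+(-2)·0+(1)·3 = 1
  [I]: (-1)·0+(-2)·0+(1)·1+(1)·0+(-2)·0+(1)·1 = 2
  [M]: (-1)·1+(-2)·0+(1)·0+(1)·0+(-2)·0+(1)·-3 = -4
  [L]: (-1)·0+(-2)·0+(1)·0+(1)·1+(-2)·1+(1)·2 = 1
⇒ Θ I^2 M^-4 L

{"Θ": 1, "I": 2, "M": -4, "L": 1}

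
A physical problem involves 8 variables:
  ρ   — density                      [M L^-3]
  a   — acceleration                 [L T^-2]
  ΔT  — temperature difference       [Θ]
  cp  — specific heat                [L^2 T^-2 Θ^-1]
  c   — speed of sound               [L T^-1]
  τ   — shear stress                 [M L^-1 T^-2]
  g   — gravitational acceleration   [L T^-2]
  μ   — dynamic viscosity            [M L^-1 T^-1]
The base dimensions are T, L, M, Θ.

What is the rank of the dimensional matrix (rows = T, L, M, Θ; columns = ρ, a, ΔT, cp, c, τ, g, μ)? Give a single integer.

4

Dimensional matrix (T×L×M×Θ by ρ×a×ΔT×cp×c×τ×g×μ):
  T: [ 0 -2  0 -2 -1 -2 -2 -1]
  L: [-3  1  0  2  1 -1  1 -1]
  M: [ 1  0  0  0  0  1  0  1]
  Θ: [ 0  0  1 -1  0  0  0  0]
Echelon form has 4 nonzero rows (pivots: ρ,a,ΔT,cp)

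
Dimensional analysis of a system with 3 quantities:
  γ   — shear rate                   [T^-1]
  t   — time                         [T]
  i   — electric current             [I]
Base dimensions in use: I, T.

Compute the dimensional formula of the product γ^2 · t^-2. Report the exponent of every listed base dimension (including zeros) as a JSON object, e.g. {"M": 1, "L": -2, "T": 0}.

Exponent matrix [I,T] × [γ,t,i]:
  I: [ 0  0  1]
  T: [-1  1  0]
  [I]: (2)·0+(-2)·0 = 0
  [T]: (2)·-1+(-2)·1 = -4
⇒ T^-4

{"I": 0, "T": -4}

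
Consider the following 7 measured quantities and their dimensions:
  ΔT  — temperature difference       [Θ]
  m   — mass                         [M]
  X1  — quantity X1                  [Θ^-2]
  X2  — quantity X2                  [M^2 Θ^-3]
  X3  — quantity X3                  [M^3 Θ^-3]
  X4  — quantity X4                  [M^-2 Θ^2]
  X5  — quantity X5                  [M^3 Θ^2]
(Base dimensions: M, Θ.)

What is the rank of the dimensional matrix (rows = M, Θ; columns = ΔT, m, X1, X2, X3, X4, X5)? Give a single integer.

2

Dimensional matrix (M×Θ by ΔT×m×X1×X2×X3×X4×X5):
  M: [ 0  1  0  2  3 -2  3]
  Θ: [ 1  0 -2 -3 -3  2  2]
Echelon form has 2 nonzero rows (pivots: ΔT,m)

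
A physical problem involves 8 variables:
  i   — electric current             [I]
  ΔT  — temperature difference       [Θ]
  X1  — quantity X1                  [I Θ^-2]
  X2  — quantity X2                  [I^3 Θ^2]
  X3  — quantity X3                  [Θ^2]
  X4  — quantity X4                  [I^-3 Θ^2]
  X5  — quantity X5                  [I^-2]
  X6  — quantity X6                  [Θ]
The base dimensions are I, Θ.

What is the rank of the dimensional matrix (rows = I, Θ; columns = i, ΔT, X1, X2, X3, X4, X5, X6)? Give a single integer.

Dimensional matrix (I×Θ by i×ΔT×X1×X2×X3×X4×X5×X6):
  I: [ 1  0  1  3  0 -3 -2  0]
  Θ: [ 0  1 -2  2  2  2  0  1]
Row reduction gives pivot columns i,ΔT; rank = 2

2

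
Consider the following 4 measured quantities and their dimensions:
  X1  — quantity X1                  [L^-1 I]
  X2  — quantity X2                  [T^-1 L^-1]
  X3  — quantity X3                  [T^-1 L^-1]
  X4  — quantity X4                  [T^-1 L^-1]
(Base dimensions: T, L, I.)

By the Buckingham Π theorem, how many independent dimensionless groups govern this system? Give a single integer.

2

Dimensional matrix (T×L×I by X1×X2×X3×X4):
  T: [ 0 -1 -1 -1]
  L: [-1 -1 -1 -1]
  I: [ 1  0  0  0]
Echelon form has 2 nonzero rows (pivots: X1,X2)
4 vars − rank 2 = 2 Π groups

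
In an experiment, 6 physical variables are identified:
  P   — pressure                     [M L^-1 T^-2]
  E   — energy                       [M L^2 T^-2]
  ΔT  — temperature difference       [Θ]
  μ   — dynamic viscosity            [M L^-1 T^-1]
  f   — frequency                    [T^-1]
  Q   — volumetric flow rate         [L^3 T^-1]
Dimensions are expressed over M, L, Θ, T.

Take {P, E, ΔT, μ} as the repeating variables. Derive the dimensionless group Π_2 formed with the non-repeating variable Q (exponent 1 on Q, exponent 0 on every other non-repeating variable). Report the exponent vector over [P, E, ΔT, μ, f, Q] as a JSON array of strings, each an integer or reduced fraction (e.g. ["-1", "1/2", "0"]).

["0", "-1", "0", "1", "0", "1"]

Exponent matrix [M,L,Θ,T] × [P,E,ΔT,μ,f,Q]:
  M: [ 1  1  0  1  0  0]
  L: [-1  2  0 -1  0  3]
  Θ: [ 0  0  1  0  0  0]
  T: [-2 -2  0 -1 -1 -1]
RREF → pivots at {P,E,ΔT,μ} ⇒ r = 4
Pivot set = {P,E,ΔT,μ}, free = {f,Q}
RREF:
  r0: [   1    0    0    0    1    0]
  r1: [   0    1    0    0    0    1]
  r2: [   0    0    1    0    0    0]
  r3: [   0    0    0    1   -1   -1]
Fix exponent of Q at 1, f at 0; solve each RREF row for its pivot's exponent:
  r0: exp(P) + (0)·1 = 0 ⇒ exp(P) = 0
  r1: exp(E) + (1)·1 = 0 ⇒ exp(E) = -1
  r2: exp(ΔT) + (0)·1 = 0 ⇒ exp(ΔT) = 0
  r3: exp(μ) + (-1)·1 = 0 ⇒ exp(μ) = 1
Π_2 = E^-1 · μ · Q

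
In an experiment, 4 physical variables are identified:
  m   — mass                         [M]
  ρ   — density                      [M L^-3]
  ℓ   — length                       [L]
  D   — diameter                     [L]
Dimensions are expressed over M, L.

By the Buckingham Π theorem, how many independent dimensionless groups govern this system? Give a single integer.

Dimensional matrix (M×L by m×ρ×ℓ×D):
  M: [ 1  1  0  0]
  L: [ 0 -3  1  1]
RREF → pivots at {m,ρ} ⇒ r = 2
Π count = n − r = 4 − 2 = 2

2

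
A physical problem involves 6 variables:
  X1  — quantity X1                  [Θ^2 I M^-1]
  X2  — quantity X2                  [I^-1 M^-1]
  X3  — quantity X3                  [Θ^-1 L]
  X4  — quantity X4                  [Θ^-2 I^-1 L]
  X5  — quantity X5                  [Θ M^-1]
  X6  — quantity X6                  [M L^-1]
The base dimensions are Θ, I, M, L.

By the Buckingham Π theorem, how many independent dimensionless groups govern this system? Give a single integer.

Exponent matrix [Θ,I,M,L] × [X1,X2,X3,X4,X5,X6]:
  Θ: [ 2  0 -1 -2  1  0]
  I: [ 1 -1  0 -1  0  0]
  M: [-1 -1  0  0 -1  1]
  L: [ 0  0  1  1  0 -1]
Row reduction gives pivot columns X1,X2,X3; rank = 3
Π count = n − r = 6 − 3 = 3

3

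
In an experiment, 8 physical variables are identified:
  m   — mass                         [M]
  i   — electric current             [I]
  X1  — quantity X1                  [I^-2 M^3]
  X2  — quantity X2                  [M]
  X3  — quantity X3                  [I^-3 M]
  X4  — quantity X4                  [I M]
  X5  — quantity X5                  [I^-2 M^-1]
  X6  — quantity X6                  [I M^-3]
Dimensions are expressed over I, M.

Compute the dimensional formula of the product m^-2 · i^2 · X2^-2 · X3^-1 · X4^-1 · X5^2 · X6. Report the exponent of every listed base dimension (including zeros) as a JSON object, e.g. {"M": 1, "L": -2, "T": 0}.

{"I": 1, "M": -11}

Exponent matrix [I,M] × [m,i,X1,X2,X3,X4,X5,X6]:
  I: [ 0  1 -2  0 -3  1 -2  1]
  M: [ 1  0  3  1  1  1 -1 -3]
  [I]: (-2)·0+(2)·1+(-2)·0+(-1)·-3+(-1)·1+(2)·-2+(1)·1 = 1
  [M]: (-2)·1+(2)·0+(-2)·1+(-1)·1+(-1)·1+(2)·-1+(1)·-3 = -11
⇒ I M^-11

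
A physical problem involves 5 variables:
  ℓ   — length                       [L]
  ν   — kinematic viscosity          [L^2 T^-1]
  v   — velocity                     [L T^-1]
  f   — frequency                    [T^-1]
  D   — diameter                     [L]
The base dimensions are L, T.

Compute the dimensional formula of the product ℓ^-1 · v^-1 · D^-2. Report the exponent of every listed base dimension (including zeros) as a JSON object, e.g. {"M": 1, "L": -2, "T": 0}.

Exponent matrix [L,T] × [ℓ,ν,v,f,D]:
  L: [ 1  2  1  0  1]
  T: [ 0 -1 -1 -1  0]
  [L]: (-1)·1+(-1)·1+(-2)·1 = -4
  [T]: (-1)·0+(-1)·-1+(-2)·0 = 1
⇒ L^-4 T

{"L": -4, "T": 1}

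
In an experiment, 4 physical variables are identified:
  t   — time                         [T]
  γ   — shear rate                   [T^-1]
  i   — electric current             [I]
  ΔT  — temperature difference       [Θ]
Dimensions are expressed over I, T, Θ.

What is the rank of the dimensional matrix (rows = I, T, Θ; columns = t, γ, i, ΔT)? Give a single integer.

Dimensional matrix (I×T×Θ by t×γ×i×ΔT):
  I: [ 0  0  1  0]
  T: [ 1 -1  0  0]
  Θ: [ 0  0  0  1]
RREF → pivots at {t,i,ΔT} ⇒ r = 3

3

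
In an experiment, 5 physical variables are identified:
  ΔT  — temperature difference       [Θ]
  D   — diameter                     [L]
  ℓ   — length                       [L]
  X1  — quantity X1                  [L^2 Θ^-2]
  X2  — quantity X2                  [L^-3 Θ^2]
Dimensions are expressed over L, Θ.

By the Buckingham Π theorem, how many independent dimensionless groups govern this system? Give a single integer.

3

Dimensional matrix (L×Θ by ΔT×D×ℓ×X1×X2):
  L: [ 0  1  1  2 -3]
  Θ: [ 1  0  0 -2  2]
RREF → pivots at {ΔT,D} ⇒ r = 2
5 vars − rank 2 = 3 Π groups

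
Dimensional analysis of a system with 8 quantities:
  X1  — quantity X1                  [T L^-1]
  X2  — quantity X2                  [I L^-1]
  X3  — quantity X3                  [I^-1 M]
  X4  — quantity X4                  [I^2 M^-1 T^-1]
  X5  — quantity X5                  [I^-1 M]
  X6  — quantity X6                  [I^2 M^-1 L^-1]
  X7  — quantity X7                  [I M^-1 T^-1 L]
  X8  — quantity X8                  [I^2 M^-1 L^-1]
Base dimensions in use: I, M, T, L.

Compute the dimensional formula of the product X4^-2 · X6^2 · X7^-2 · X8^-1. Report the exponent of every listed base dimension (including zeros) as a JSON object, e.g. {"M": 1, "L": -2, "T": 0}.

{"I": -4, "M": 3, "T": 4, "L": -3}

Dimensional matrix (I×M×T×L by X1×X2×X3×X4×X5×X6×X7×X8):
  I: [ 0  1 -1  2 -1  2  1  2]
  M: [ 0  0  1 -1  1 -1 -1 -1]
  T: [ 1  0  0 -1  0  0 -1  0]
  L: [-1 -1  0  0  0 -1  1 -1]
  [I]: (-2)·2+(2)·2+(-2)·1+(-1)·2 = -4
  [M]: (-2)·-1+(2)·-1+(-2)·-1+(-1)·-1 = 3
  [T]: (-2)·-1+(2)·0+(-2)·-1+(-1)·0 = 4
  [L]: (-2)·0+(2)·-1+(-2)·1+(-1)·-1 = -3
⇒ I^-4 M^3 T^4 L^-3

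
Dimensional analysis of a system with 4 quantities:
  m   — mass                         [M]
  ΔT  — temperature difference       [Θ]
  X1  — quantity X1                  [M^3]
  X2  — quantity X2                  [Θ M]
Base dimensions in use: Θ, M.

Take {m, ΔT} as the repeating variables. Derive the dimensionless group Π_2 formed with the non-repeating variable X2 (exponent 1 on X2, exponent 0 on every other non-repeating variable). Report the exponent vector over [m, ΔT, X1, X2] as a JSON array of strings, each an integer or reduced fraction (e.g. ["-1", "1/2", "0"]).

Exponent matrix [Θ,M] × [m,ΔT,X1,X2]:
  Θ: [ 0  1  0  1]
  M: [ 1  0  3  1]
RREF → pivots at {m,ΔT} ⇒ r = 2
Pivot set = {m,ΔT}, free = {X1,X2}
RREF:
  r0: [   1    0    3    1]
  r1: [   0    1    0    1]
Fix exponent of X2 at 1, X1 at 0; solve each RREF row for its pivot's exponent:
  r0: exp(m) + (1)·1 = 0 ⇒ exp(m) = -1
  r1: exp(ΔT) + (1)·1 = 0 ⇒ exp(ΔT) = -1
Π_2 = m^-1 · ΔT^-1 · X2

["-1", "-1", "0", "1"]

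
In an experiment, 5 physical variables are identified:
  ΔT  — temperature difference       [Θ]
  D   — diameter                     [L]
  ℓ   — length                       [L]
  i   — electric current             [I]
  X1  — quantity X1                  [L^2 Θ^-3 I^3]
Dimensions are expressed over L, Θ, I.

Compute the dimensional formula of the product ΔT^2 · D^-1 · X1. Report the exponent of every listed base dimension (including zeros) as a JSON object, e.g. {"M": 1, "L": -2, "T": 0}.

{"L": 1, "Θ": -1, "I": 3}

Write exponents as rows L,Θ,I / cols ΔT,D,ℓ,i,X1:
  L: [ 0  1  1  0  2]
  Θ: [ 1  0  0  0 -3]
  I: [ 0  0  0  1  3]
  [L]: (2)·0+(-1)·1+(1)·2 = 1
  [Θ]: (2)·1+(-1)·0+(1)·-3 = -1
  [I]: (2)·0+(-1)·0+(1)·3 = 3
⇒ L Θ^-1 I^3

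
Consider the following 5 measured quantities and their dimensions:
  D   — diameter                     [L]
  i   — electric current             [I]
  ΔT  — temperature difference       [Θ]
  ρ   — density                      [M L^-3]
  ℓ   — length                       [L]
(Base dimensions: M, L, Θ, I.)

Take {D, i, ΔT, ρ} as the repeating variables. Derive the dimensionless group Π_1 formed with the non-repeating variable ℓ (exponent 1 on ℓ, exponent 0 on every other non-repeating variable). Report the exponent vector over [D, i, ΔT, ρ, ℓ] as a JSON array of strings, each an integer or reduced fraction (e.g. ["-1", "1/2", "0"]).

["-1", "0", "0", "0", "1"]

Dimensional matrix (M×L×Θ×I by D×i×ΔT×ρ×ℓ):
  M: [ 0  0  0  1  0]
  L: [ 1  0  0 -3  1]
  Θ: [ 0  0  1  0  0]
  I: [ 0  1  0  0  0]
RREF → pivots at {D,i,ΔT,ρ} ⇒ r = 4
Repeat: D,i,ΔT,ρ; free: ℓ
RREF:
  r0: [   1    0    0    0    1]
  r1: [   0    1    0    0    0]
  r2: [   0    0    1    0    0]
  r3: [   0    0    0    1    0]
Fix exponent of ℓ at 1; solve each RREF row for its pivot's exponent:
  r0: exp(D) + (1)·1 = 0 ⇒ exp(D) = -1
  r1: exp(i) + (0)·1 = 0 ⇒ exp(i) = 0
  r2: exp(ΔT) + (0)·1 = 0 ⇒ exp(ΔT) = 0
  r3: exp(ρ) + (0)·1 = 0 ⇒ exp(ρ) = 0
Π_1 = D^-1 · ℓ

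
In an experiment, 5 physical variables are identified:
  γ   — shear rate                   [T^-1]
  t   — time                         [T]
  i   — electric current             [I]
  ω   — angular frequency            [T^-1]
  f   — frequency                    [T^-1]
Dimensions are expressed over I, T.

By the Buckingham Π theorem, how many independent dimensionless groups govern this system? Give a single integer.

3

Dimensional matrix (I×T by γ×t×i×ω×f):
  I: [ 0  0  1  0  0]
  T: [-1  1  0 -1 -1]
Echelon form has 2 nonzero rows (pivots: γ,i)
n=5, r=2 ⇒ 3 dimensionless groups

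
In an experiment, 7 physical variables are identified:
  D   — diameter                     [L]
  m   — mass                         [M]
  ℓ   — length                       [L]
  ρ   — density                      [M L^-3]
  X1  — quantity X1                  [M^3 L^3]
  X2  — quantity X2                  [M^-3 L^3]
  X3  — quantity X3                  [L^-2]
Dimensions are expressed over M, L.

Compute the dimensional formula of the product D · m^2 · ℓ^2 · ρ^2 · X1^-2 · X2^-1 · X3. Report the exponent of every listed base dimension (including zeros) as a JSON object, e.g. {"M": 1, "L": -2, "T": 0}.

{"M": 1, "L": -14}

Dimensional matrix (M×L by D×m×ℓ×ρ×X1×X2×X3):
  M: [ 0  1  0  1  3 -3  0]
  L: [ 1  0  1 -3  3  3 -2]
  [M]: (1)·0+(2)·1+(2)·0+(2)·1+(-2)·3+(-1)·-3+(1)·0 = 1
  [L]: (1)·1+(2)·0+(2)·1+(2)·-3+(-2)·3+(-1)·3+(1)·-2 = -14
⇒ M L^-14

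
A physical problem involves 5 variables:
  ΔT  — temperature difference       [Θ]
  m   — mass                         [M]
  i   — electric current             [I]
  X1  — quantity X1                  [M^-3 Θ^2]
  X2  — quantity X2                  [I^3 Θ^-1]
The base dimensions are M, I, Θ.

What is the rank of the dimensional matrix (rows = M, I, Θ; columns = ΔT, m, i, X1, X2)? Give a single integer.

3

Dimensional matrix (M×I×Θ by ΔT×m×i×X1×X2):
  M: [ 0  1  0 -3  0]
  I: [ 0  0  1  0  3]
  Θ: [ 1  0  0  2 -1]
Echelon form has 3 nonzero rows (pivots: ΔT,m,i)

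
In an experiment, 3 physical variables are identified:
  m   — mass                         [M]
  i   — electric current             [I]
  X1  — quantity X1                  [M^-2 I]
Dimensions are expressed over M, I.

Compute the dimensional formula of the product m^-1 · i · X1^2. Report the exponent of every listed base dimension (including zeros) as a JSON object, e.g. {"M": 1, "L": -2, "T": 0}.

{"M": -5, "I": 3}

Write exponents as rows M,I / cols m,i,X1:
  M: [ 1  0 -2]
  I: [ 0  1  1]
  [M]: (-1)·1+(1)·0+(2)·-2 = -5
  [I]: (-1)·0+(1)·1+(2)·1 = 3
⇒ M^-5 I^3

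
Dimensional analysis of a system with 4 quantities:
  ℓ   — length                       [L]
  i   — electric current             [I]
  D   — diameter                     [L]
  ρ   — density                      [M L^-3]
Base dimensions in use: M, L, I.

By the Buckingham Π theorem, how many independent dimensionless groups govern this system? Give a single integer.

Exponent matrix [M,L,I] × [ℓ,i,D,ρ]:
  M: [ 0  0  0  1]
  L: [ 1  0  1 -3]
  I: [ 0  1  0  0]
Row reduction gives pivot columns ℓ,i,ρ; rank = 3
Π count = n − r = 4 − 3 = 1

1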